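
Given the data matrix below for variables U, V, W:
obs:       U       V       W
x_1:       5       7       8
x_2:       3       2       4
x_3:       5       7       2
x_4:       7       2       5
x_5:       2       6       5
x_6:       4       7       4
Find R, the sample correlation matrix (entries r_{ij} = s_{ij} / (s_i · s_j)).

Step 1 — column means:
  mean(U) = (5 + 3 + 5 + 7 + 2 + 4) / 6 = 26/6 = 4.3333
  mean(V) = (7 + 2 + 7 + 2 + 6 + 7) / 6 = 31/6 = 5.1667
  mean(W) = (8 + 4 + 2 + 5 + 5 + 4) / 6 = 28/6 = 4.6667

Step 2 — sample variances and covariances s[i,j] = (1/(n-1)) · Σ_k (x_{k,i} - mean_i) · (x_{k,j} - mean_j), with n-1 = 5:
  s[U,U] = ((0.6667)·(0.6667) + (-1.3333)·(-1.3333) + (0.6667)·(0.6667) + (2.6667)·(2.6667) + (-2.3333)·(-2.3333) + (-0.3333)·(-0.3333)) / 5 = 15.3333/5 = 3.0667
  s[U,V] = ((0.6667)·(1.8333) + (-1.3333)·(-3.1667) + (0.6667)·(1.8333) + (2.6667)·(-3.1667) + (-2.3333)·(0.8333) + (-0.3333)·(1.8333)) / 5 = -4.3333/5 = -0.8667
  s[U,W] = ((0.6667)·(3.3333) + (-1.3333)·(-0.6667) + (0.6667)·(-2.6667) + (2.6667)·(0.3333) + (-2.3333)·(0.3333) + (-0.3333)·(-0.6667)) / 5 = 1.6667/5 = 0.3333
  s[V,V] = ((1.8333)·(1.8333) + (-3.1667)·(-3.1667) + (1.8333)·(1.8333) + (-3.1667)·(-3.1667) + (0.8333)·(0.8333) + (1.8333)·(1.8333)) / 5 = 30.8333/5 = 6.1667
  s[V,W] = ((1.8333)·(3.3333) + (-3.1667)·(-0.6667) + (1.8333)·(-2.6667) + (-3.1667)·(0.3333) + (0.8333)·(0.3333) + (1.8333)·(-0.6667)) / 5 = 1.3333/5 = 0.2667
  s[W,W] = ((3.3333)·(3.3333) + (-0.6667)·(-0.6667) + (-2.6667)·(-2.6667) + (0.3333)·(0.3333) + (0.3333)·(0.3333) + (-0.6667)·(-0.6667)) / 5 = 19.3333/5 = 3.8667
  Sample standard deviations s_i = √(s[i,i]):
  s(U) = √(3.0667) = 1.7512
  s(V) = √(6.1667) = 2.4833
  s(W) = √(3.8667) = 1.9664

Step 3 — r_{ij} = s_{ij} / (s_i · s_j):
  r[U,U] = 1 (diagonal).
  r[U,V] = -0.8667 / (1.7512 · 2.4833) = -0.8667 / 4.3487 = -0.1993
  r[U,W] = 0.3333 / (1.7512 · 1.9664) = 0.3333 / 3.4435 = 0.0968
  r[V,V] = 1 (diagonal).
  r[V,W] = 0.2667 / (2.4833 · 1.9664) = 0.2667 / 4.8831 = 0.0546
  r[W,W] = 1 (diagonal).

R is symmetric with unit diagonal. Assembling:

R = [[1, -0.1993, 0.0968],
 [-0.1993, 1, 0.0546],
 [0.0968, 0.0546, 1]]


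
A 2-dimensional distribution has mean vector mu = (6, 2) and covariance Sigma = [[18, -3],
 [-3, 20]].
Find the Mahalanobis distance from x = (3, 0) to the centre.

Step 1 — centre the observation: (x - mu) = (-3, -2).

Step 2 — invert Sigma. det(Sigma) = 18·20 - (-3)² = 351.
  Sigma^{-1} = (1/det) · [[d, -b], [-b, a]] = [[0.057, 0.0085],
 [0.0085, 0.0513]].

Step 3 — form the quadratic (x - mu)^T · Sigma^{-1} · (x - mu):
  Sigma^{-1} · (x - mu) = (-0.188, -0.1282).
  (x - mu)^T · [Sigma^{-1} · (x - mu)] = (-3)·(-0.188) + (-2)·(-0.1282) = 0.8205.

Step 4 — take square root: d = √(0.8205) ≈ 0.9058.

d(x, mu) = √(0.8205) ≈ 0.9058


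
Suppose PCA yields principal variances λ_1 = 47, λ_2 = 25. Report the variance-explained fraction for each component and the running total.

Step 1 — total variance = trace(Sigma) = Σ λ_i = 47 + 25 = 72.

Step 2 — fraction explained by component i = λ_i / Σ λ:
  PC1: 47/72 = 0.6528
  PC2: 25/72 = 0.3472

Step 3 — cumulative fraction after k components = (λ_1 + ... + λ_k) / Σ λ:
  k = 1: 47/72 = 0.6528
  k = 2: (47 + 25)/72 = 72/72 = 1

Summary (fraction, with percent):

explained: PC1 0.6528 (65.28%), PC2 0.3472 (34.72%);  cumulative: 0.6528, 1


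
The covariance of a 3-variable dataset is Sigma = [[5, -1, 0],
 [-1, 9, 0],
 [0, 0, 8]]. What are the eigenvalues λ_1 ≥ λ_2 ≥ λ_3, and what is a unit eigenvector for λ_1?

Step 1 — characteristic polynomial p(λ) = det(λI - Sigma) = λ³ - tr·λ² + c_1·λ - det, where tr = trace, c_1 = sum of the principal 2×2 minors, det = det(Sigma):
  tr = 5 + 9 + 8 = 22,
  c_1 = (5·9 - (-1)²) + (5·8 - (0)²) + (9·8 - (0)²) = 44 + 40 + 72 = 156,
  det = 5·(9·8 - (0)²) - (-1)·((-1)·8 - (0)·(0)) + (0)·((-1)·(0) - 9·(0)) = 5·(72) - (-1)·(-8) + (0)·(0) = 352.
  So p(λ) = λ³ - 22λ² + 156λ - 352.
Step 2 — look for an integer root (rational root theorem: any rational root is an integer divisor of 352). Testing λ = 8:
  p(8) = 512 - 1408 + 1248 - 352 = 0  ✓
  Dividing out (λ - 8): p(λ) = (λ - 8)(λ² - 14λ + 44).
Step 3 — remaining eigenvalues from the quadratic λ² - 14λ + 44 = 0:
  Δ = 14² - 4·44 = 196 - 176 = 20,  λ = (14 ± √20)/2 = (14 ± 4.4721)/2 ≈ 9.2361 or 4.7639.
  Sorted: λ_1 = 9.2361,  λ_2 = 8,  λ_3 = 4.7639  (check: sum = 22 = tr ✓).

Step 4 — unit eigenvector for λ_1 ≈ 9.2361: v spans the null space of (Sigma - λ_1 I), whose rows are
  r_1 = (-4.2361, -1, 0),  r_2 = (-1, -0.2361, 0),  r_3 = (0, 0, -1.2361).
  v is orthogonal to every row, so take v ∝ r_1 × r_3 = ((-1)·(-1.2361) - (0)·(0), (0)·(0) - (-4.2361)·(-1.2361), (-4.2361)·(0) - (-1)·(0)) ≈ (1.2361, -5.2361, 0).
  Let u = (1.2361, -5.2361, 0).
  ||u|| = √((1.2361)² + (-5.2361)² + (0)²) = √(28.9443) ≈ 5.38,  v_1 = u/||u|| ≈ (0.2298, -0.9732, 0) (||v_1|| = 1).

λ_1 = 9.2361,  λ_2 = 8,  λ_3 = 4.7639;  v_1 ≈ (0.2298, -0.9732, 0)


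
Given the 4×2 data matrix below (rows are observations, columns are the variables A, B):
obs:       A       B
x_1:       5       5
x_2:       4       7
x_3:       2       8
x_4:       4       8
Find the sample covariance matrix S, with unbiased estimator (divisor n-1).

Step 1 — column means:
  mean(A) = (5 + 4 + 2 + 4) / 4 = 15/4 = 3.75
  mean(B) = (5 + 7 + 8 + 8) / 4 = 28/4 = 7

Step 2 — sample covariance S[i,j] = (1/(n-1)) · Σ_k (x_{k,i} - mean_i) · (x_{k,j} - mean_j), with n-1 = 3.
  S[A,A] = ((1.25)·(1.25) + (0.25)·(0.25) + (-1.75)·(-1.75) + (0.25)·(0.25)) / 3 = 4.75/3 = 1.5833
  S[A,B] = ((1.25)·(-2) + (0.25)·(0) + (-1.75)·(1) + (0.25)·(1)) / 3 = -4/3 = -1.3333
  S[B,B] = ((-2)·(-2) + (0)·(0) + (1)·(1) + (1)·(1)) / 3 = 6/3 = 2

S is symmetric (S[j,i] = S[i,j]). Assembling:

S = [[1.5833, -1.3333],
 [-1.3333, 2]]


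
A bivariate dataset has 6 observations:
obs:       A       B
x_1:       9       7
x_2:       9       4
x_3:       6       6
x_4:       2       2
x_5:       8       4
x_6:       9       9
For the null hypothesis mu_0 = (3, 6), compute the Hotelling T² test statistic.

Step 1 — sample mean vector:
  mean(A) = (9 + 9 + 6 + 2 + 8 + 9) / 6 = 43/6 = 7.1667
  mean(B) = (7 + 4 + 6 + 2 + 4 + 9) / 6 = 32/6 = 5.3333
  x̄ = (7.1667, 5.3333),  deviation x̄ - mu_0 = (7.1667, 5.3333) - (3, 6) = (4.1667, -0.6667).

Step 2 — sample covariance matrix, S[i,j] = (1/(n-1)) · Σ_k (x_{k,i} - mean_i) · (x_{k,j} - mean_j), divisor n-1 = 5:
  S[A,A] = ((1.8333)·(1.8333) + (1.8333)·(1.8333) + (-1.1667)·(-1.1667) + (-5.1667)·(-5.1667) + (0.8333)·(0.8333) + (1.8333)·(1.8333)) / 5 = 38.8333/5 = 7.7667
  S[A,B] = ((1.8333)·(1.6667) + (1.8333)·(-1.3333) + (-1.1667)·(0.6667) + (-5.1667)·(-3.3333) + (0.8333)·(-1.3333) + (1.8333)·(3.6667)) / 5 = 22.6667/5 = 4.5333
  S[B,B] = ((1.6667)·(1.6667) + (-1.3333)·(-1.3333) + (0.6667)·(0.6667) + (-3.3333)·(-3.3333) + (-1.3333)·(-1.3333) + (3.6667)·(3.6667)) / 5 = 31.3333/5 = 6.2667
  S = [[7.7667, 4.5333],
 [4.5333, 6.2667]].

Step 3 — invert S. det(S) = 7.7667·6.2667 - (4.5333)² = 28.12.
  S^{-1} = (1/det) · [[d, -b], [-b, a]] = [[0.2229, -0.1612],
 [-0.1612, 0.2762]].

Step 4 — quadratic form (x̄ - mu_0)^T · S^{-1} · (x̄ - mu_0):
  S^{-1} · (x̄ - mu_0) = (1.036, -0.8559),
  (x̄ - mu_0)^T · [...] = (4.1667)·(1.036) + (-0.6667)·(-0.8559) = 4.8874.

Step 5 — scale by n: T² = 6 · 4.8874 = 29.3243.

T² ≈ 29.3243


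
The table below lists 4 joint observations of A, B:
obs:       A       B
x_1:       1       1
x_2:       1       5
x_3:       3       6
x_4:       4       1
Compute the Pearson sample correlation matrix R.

Step 1 — column means:
  mean(A) = (1 + 1 + 3 + 4) / 4 = 9/4 = 2.25
  mean(B) = (1 + 5 + 6 + 1) / 4 = 13/4 = 3.25

Step 2 — sample variances and covariances s[i,j] = (1/(n-1)) · Σ_k (x_{k,i} - mean_i) · (x_{k,j} - mean_j), with n-1 = 3:
  s[A,A] = ((-1.25)·(-1.25) + (-1.25)·(-1.25) + (0.75)·(0.75) + (1.75)·(1.75)) / 3 = 6.75/3 = 2.25
  s[A,B] = ((-1.25)·(-2.25) + (-1.25)·(1.75) + (0.75)·(2.75) + (1.75)·(-2.25)) / 3 = -1.25/3 = -0.4167
  s[B,B] = ((-2.25)·(-2.25) + (1.75)·(1.75) + (2.75)·(2.75) + (-2.25)·(-2.25)) / 3 = 20.75/3 = 6.9167
  Sample standard deviations s_i = √(s[i,i]):
  s(A) = √(2.25) = 1.5
  s(B) = √(6.9167) = 2.63

Step 3 — r_{ij} = s_{ij} / (s_i · s_j):
  r[A,A] = 1 (diagonal).
  r[A,B] = -0.4167 / (1.5 · 2.63) = -0.4167 / 3.9449 = -0.1056
  r[B,B] = 1 (diagonal).

R is symmetric with unit diagonal. Assembling:

R = [[1, -0.1056],
 [-0.1056, 1]]


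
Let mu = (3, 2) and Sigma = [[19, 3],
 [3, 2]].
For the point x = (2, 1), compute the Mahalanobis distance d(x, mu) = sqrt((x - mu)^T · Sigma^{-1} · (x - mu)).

Step 1 — centre the observation: (x - mu) = (-1, -1).

Step 2 — invert Sigma. det(Sigma) = 19·2 - (3)² = 29.
  Sigma^{-1} = (1/det) · [[d, -b], [-b, a]] = [[0.069, -0.1034],
 [-0.1034, 0.6552]].

Step 3 — form the quadratic (x - mu)^T · Sigma^{-1} · (x - mu):
  Sigma^{-1} · (x - mu) = (0.0345, -0.5517).
  (x - mu)^T · [Sigma^{-1} · (x - mu)] = (-1)·(0.0345) + (-1)·(-0.5517) = 0.5172.

Step 4 — take square root: d = √(0.5172) ≈ 0.7192.

d(x, mu) = √(0.5172) ≈ 0.7192


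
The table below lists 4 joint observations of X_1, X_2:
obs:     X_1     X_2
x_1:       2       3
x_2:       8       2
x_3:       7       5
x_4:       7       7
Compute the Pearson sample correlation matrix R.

Step 1 — column means:
  mean(X_1) = (2 + 8 + 7 + 7) / 4 = 24/4 = 6
  mean(X_2) = (3 + 2 + 5 + 7) / 4 = 17/4 = 4.25

Step 2 — sample variances and covariances s[i,j] = (1/(n-1)) · Σ_k (x_{k,i} - mean_i) · (x_{k,j} - mean_j), with n-1 = 3:
  s[X_1,X_1] = ((-4)·(-4) + (2)·(2) + (1)·(1) + (1)·(1)) / 3 = 22/3 = 7.3333
  s[X_1,X_2] = ((-4)·(-1.25) + (2)·(-2.25) + (1)·(0.75) + (1)·(2.75)) / 3 = 4/3 = 1.3333
  s[X_2,X_2] = ((-1.25)·(-1.25) + (-2.25)·(-2.25) + (0.75)·(0.75) + (2.75)·(2.75)) / 3 = 14.75/3 = 4.9167
  Sample standard deviations s_i = √(s[i,i]):
  s(X_1) = √(7.3333) = 2.708
  s(X_2) = √(4.9167) = 2.2174

Step 3 — r_{ij} = s_{ij} / (s_i · s_j):
  r[X_1,X_1] = 1 (diagonal).
  r[X_1,X_2] = 1.3333 / (2.708 · 2.2174) = 1.3333 / 6.0046 = 0.2221
  r[X_2,X_2] = 1 (diagonal).

R is symmetric with unit diagonal. Assembling:

R = [[1, 0.2221],
 [0.2221, 1]]


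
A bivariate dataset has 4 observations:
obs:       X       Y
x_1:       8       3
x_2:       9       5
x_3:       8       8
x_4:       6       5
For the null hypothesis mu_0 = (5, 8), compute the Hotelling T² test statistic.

Step 1 — sample mean vector:
  mean(X) = (8 + 9 + 8 + 6) / 4 = 31/4 = 7.75
  mean(Y) = (3 + 5 + 8 + 5) / 4 = 21/4 = 5.25
  x̄ = (7.75, 5.25),  deviation x̄ - mu_0 = (7.75, 5.25) - (5, 8) = (2.75, -2.75).

Step 2 — sample covariance matrix, S[i,j] = (1/(n-1)) · Σ_k (x_{k,i} - mean_i) · (x_{k,j} - mean_j), divisor n-1 = 3:
  S[X,X] = ((0.25)·(0.25) + (1.25)·(1.25) + (0.25)·(0.25) + (-1.75)·(-1.75)) / 3 = 4.75/3 = 1.5833
  S[X,Y] = ((0.25)·(-2.25) + (1.25)·(-0.25) + (0.25)·(2.75) + (-1.75)·(-0.25)) / 3 = 0.25/3 = 0.0833
  S[Y,Y] = ((-2.25)·(-2.25) + (-0.25)·(-0.25) + (2.75)·(2.75) + (-0.25)·(-0.25)) / 3 = 12.75/3 = 4.25
  S = [[1.5833, 0.0833],
 [0.0833, 4.25]].

Step 3 — invert S. det(S) = 1.5833·4.25 - (0.0833)² = 6.7222.
  S^{-1} = (1/det) · [[d, -b], [-b, a]] = [[0.6322, -0.0124],
 [-0.0124, 0.2355]].

Step 4 — quadratic form (x̄ - mu_0)^T · S^{-1} · (x̄ - mu_0):
  S^{-1} · (x̄ - mu_0) = (1.7727, -0.6818),
  (x̄ - mu_0)^T · [...] = (2.75)·(1.7727) + (-2.75)·(-0.6818) = 6.75.

Step 5 — scale by n: T² = 4 · 6.75 = 27.

T² ≈ 27


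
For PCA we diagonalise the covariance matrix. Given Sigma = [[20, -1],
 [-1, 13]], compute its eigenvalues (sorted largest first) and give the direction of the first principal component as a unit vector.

Step 1 — characteristic polynomial of 2×2 Sigma:
  det(Sigma - λI) = λ² - trace · λ + det = 0.
  trace = 20 + 13 = 33, det = 20·13 - (-1)² = 259.
Step 2 — discriminant:
  Δ = trace² - 4·det = 1089 - 1036 = 53.
Step 3 — eigenvalues:
  λ = (trace ± √Δ)/2 = (33 ± 7.2801)/2,
  λ_1 = 20.1401,  λ_2 = 12.8599.

Step 4 — unit eigenvector for λ_1: solve (Sigma - λ_1 I)v = 0. First row:
  (20 - 20.1401)·v_x + (-1)·v_y = 0, i.e. (-0.1401)·v_x + (-1)·v_y = 0,
  so v ∝ (b, λ_1 - a) = (-1, 0.1401); multiply by -1 so the first entry is positive: u = (1, -0.1401).
  ||u|| = √((1)² + (-0.1401)²) = √(1.0196) ≈ 1.0098,
  v_1 = u/||u|| ≈ (0.9903, -0.1387) (||v_1|| = 1).

λ_1 = 20.1401,  λ_2 = 12.8599;  v_1 ≈ (0.9903, -0.1387)


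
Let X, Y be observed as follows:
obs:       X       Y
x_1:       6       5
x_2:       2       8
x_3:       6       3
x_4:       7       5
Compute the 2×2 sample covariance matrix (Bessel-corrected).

Step 1 — column means:
  mean(X) = (6 + 2 + 6 + 7) / 4 = 21/4 = 5.25
  mean(Y) = (5 + 8 + 3 + 5) / 4 = 21/4 = 5.25

Step 2 — sample covariance S[i,j] = (1/(n-1)) · Σ_k (x_{k,i} - mean_i) · (x_{k,j} - mean_j), with n-1 = 3.
  S[X,X] = ((0.75)·(0.75) + (-3.25)·(-3.25) + (0.75)·(0.75) + (1.75)·(1.75)) / 3 = 14.75/3 = 4.9167
  S[X,Y] = ((0.75)·(-0.25) + (-3.25)·(2.75) + (0.75)·(-2.25) + (1.75)·(-0.25)) / 3 = -11.25/3 = -3.75
  S[Y,Y] = ((-0.25)·(-0.25) + (2.75)·(2.75) + (-2.25)·(-2.25) + (-0.25)·(-0.25)) / 3 = 12.75/3 = 4.25

S is symmetric (S[j,i] = S[i,j]). Assembling:

S = [[4.9167, -3.75],
 [-3.75, 4.25]]


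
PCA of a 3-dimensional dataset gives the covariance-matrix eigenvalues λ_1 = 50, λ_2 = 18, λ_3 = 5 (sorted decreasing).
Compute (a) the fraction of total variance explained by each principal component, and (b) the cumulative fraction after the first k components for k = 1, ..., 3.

Step 1 — total variance = trace(Sigma) = Σ λ_i = 50 + 18 + 5 = 73.

Step 2 — fraction explained by component i = λ_i / Σ λ:
  PC1: 50/73 = 0.6849
  PC2: 18/73 = 0.2466
  PC3: 5/73 = 0.0685

Step 3 — cumulative fraction after k components = (λ_1 + ... + λ_k) / Σ λ:
  k = 1: 50/73 = 0.6849
  k = 2: (50 + 18)/73 = 68/73 = 0.9315
  k = 3: (50 + 18 + 5)/73 = 73/73 = 1

Summary (fraction, with percent):

explained: PC1 0.6849 (68.49%), PC2 0.2466 (24.66%), PC3 0.0685 (6.85%);  cumulative: 0.6849, 0.9315, 1


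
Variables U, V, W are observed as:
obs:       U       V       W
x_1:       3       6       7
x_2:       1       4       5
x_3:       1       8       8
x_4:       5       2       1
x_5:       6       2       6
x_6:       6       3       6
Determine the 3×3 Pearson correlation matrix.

Step 1 — column means:
  mean(U) = (3 + 1 + 1 + 5 + 6 + 6) / 6 = 22/6 = 3.6667
  mean(V) = (6 + 4 + 8 + 2 + 2 + 3) / 6 = 25/6 = 4.1667
  mean(W) = (7 + 5 + 8 + 1 + 6 + 6) / 6 = 33/6 = 5.5

Step 2 — sample variances and covariances s[i,j] = (1/(n-1)) · Σ_k (x_{k,i} - mean_i) · (x_{k,j} - mean_j), with n-1 = 5:
  s[U,U] = ((-0.6667)·(-0.6667) + (-2.6667)·(-2.6667) + (-2.6667)·(-2.6667) + (1.3333)·(1.3333) + (2.3333)·(2.3333) + (2.3333)·(2.3333)) / 5 = 27.3333/5 = 5.4667
  s[U,V] = ((-0.6667)·(1.8333) + (-2.6667)·(-0.1667) + (-2.6667)·(3.8333) + (1.3333)·(-2.1667) + (2.3333)·(-2.1667) + (2.3333)·(-1.1667)) / 5 = -21.6667/5 = -4.3333
  s[U,W] = ((-0.6667)·(1.5) + (-2.6667)·(-0.5) + (-2.6667)·(2.5) + (1.3333)·(-4.5) + (2.3333)·(0.5) + (2.3333)·(0.5)) / 5 = -10/5 = -2
  s[V,V] = ((1.8333)·(1.8333) + (-0.1667)·(-0.1667) + (3.8333)·(3.8333) + (-2.1667)·(-2.1667) + (-2.1667)·(-2.1667) + (-1.1667)·(-1.1667)) / 5 = 28.8333/5 = 5.7667
  s[V,W] = ((1.8333)·(1.5) + (-0.1667)·(-0.5) + (3.8333)·(2.5) + (-2.1667)·(-4.5) + (-2.1667)·(0.5) + (-1.1667)·(0.5)) / 5 = 20.5/5 = 4.1
  s[W,W] = ((1.5)·(1.5) + (-0.5)·(-0.5) + (2.5)·(2.5) + (-4.5)·(-4.5) + (0.5)·(0.5) + (0.5)·(0.5)) / 5 = 29.5/5 = 5.9
  Sample standard deviations s_i = √(s[i,i]):
  s(U) = √(5.4667) = 2.3381
  s(V) = √(5.7667) = 2.4014
  s(W) = √(5.9) = 2.429

Step 3 — r_{ij} = s_{ij} / (s_i · s_j):
  r[U,U] = 1 (diagonal).
  r[U,V] = -4.3333 / (2.3381 · 2.4014) = -4.3333 / 5.6147 = -0.7718
  r[U,W] = -2 / (2.3381 · 2.429) = -2 / 5.6792 = -0.3522
  r[V,V] = 1 (diagonal).
  r[V,W] = 4.1 / (2.4014 · 2.429) = 4.1 / 5.833 = 0.7029
  r[W,W] = 1 (diagonal).

R is symmetric with unit diagonal. Assembling:

R = [[1, -0.7718, -0.3522],
 [-0.7718, 1, 0.7029],
 [-0.3522, 0.7029, 1]]


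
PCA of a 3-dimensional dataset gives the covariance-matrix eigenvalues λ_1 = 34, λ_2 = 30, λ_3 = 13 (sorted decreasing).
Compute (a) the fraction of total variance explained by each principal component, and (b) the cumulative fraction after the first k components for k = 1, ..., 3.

Step 1 — total variance = trace(Sigma) = Σ λ_i = 34 + 30 + 13 = 77.

Step 2 — fraction explained by component i = λ_i / Σ λ:
  PC1: 34/77 = 0.4416
  PC2: 30/77 = 0.3896
  PC3: 13/77 = 0.1688

Step 3 — cumulative fraction after k components = (λ_1 + ... + λ_k) / Σ λ:
  k = 1: 34/77 = 0.4416
  k = 2: (34 + 30)/77 = 64/77 = 0.8312
  k = 3: (34 + 30 + 13)/77 = 77/77 = 1

Summary (fraction, with percent):

explained: PC1 0.4416 (44.16%), PC2 0.3896 (38.96%), PC3 0.1688 (16.88%);  cumulative: 0.4416, 0.8312, 1


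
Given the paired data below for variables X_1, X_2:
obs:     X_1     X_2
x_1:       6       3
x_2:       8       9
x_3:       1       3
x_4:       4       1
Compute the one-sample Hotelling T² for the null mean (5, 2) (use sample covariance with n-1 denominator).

Step 1 — sample mean vector:
  mean(X_1) = (6 + 8 + 1 + 4) / 4 = 19/4 = 4.75
  mean(X_2) = (3 + 9 + 3 + 1) / 4 = 16/4 = 4
  x̄ = (4.75, 4),  deviation x̄ - mu_0 = (4.75, 4) - (5, 2) = (-0.25, 2).

Step 2 — sample covariance matrix, S[i,j] = (1/(n-1)) · Σ_k (x_{k,i} - mean_i) · (x_{k,j} - mean_j), divisor n-1 = 3:
  S[X_1,X_1] = ((1.25)·(1.25) + (3.25)·(3.25) + (-3.75)·(-3.75) + (-0.75)·(-0.75)) / 3 = 26.75/3 = 8.9167
  S[X_1,X_2] = ((1.25)·(-1) + (3.25)·(5) + (-3.75)·(-1) + (-0.75)·(-3)) / 3 = 21/3 = 7
  S[X_2,X_2] = ((-1)·(-1) + (5)·(5) + (-1)·(-1) + (-3)·(-3)) / 3 = 36/3 = 12
  S = [[8.9167, 7],
 [7, 12]].

Step 3 — invert S. det(S) = 8.9167·12 - (7)² = 58.
  S^{-1} = (1/det) · [[d, -b], [-b, a]] = [[0.2069, -0.1207],
 [-0.1207, 0.1537]].

Step 4 — quadratic form (x̄ - mu_0)^T · S^{-1} · (x̄ - mu_0):
  S^{-1} · (x̄ - mu_0) = (-0.2931, 0.3376),
  (x̄ - mu_0)^T · [...] = (-0.25)·(-0.2931) + (2)·(0.3376) = 0.7486.

Step 5 — scale by n: T² = 4 · 0.7486 = 2.9943.

T² ≈ 2.9943


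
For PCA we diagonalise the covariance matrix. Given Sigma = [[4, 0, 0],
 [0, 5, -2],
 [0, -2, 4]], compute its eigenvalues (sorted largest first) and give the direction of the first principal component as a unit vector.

Step 1 — characteristic polynomial p(λ) = det(λI - Sigma) = λ³ - tr·λ² + c_1·λ - det, where tr = trace, c_1 = sum of the principal 2×2 minors, det = det(Sigma):
  tr = 4 + 5 + 4 = 13,
  c_1 = (4·5 - (0)²) + (4·4 - (0)²) + (5·4 - (-2)²) = 20 + 16 + 16 = 52,
  det = 4·(5·4 - (-2)²) - (0)·((0)·4 - (-2)·(0)) + (0)·((0)·(-2) - 5·(0)) = 4·(16) - (0)·(0) + (0)·(0) = 64.
  So p(λ) = λ³ - 13λ² + 52λ - 64.
Step 2 — look for an integer root (rational root theorem: any rational root is an integer divisor of 64). Testing λ = 4:
  p(4) = 64 - 208 + 208 - 64 = 0  ✓
  Dividing out (λ - 4): p(λ) = (λ - 4)(λ² - 9λ + 16).
Step 3 — remaining eigenvalues from the quadratic λ² - 9λ + 16 = 0:
  Δ = 9² - 4·16 = 81 - 64 = 17,  λ = (9 ± √17)/2 = (9 ± 4.1231)/2 ≈ 6.5616 or 2.4384.
  Sorted: λ_1 = 6.5616,  λ_2 = 4,  λ_3 = 2.4384  (check: sum = 13 = tr ✓).

Step 4 — unit eigenvector for λ_1 ≈ 6.5616: v spans the null space of (Sigma - λ_1 I), whose rows are
  r_1 = (-2.5616, 0, 0),  r_2 = (0, -1.5616, -2),  r_3 = (0, -2, -2.5616).
  v is orthogonal to every row, so take v ∝ r_1 × r_2 = ((0)·(-2) - (0)·(-1.5616), (0)·(0) - (-2.5616)·(-2), (-2.5616)·(-1.5616) - (0)·(0)) ≈ (0, -5.1231, 4).
  Rescale (multiply by -1 so the first nonzero entry is positive): u = (0, 5.1231, -4).
  ||u|| = √((0)² + (5.1231)² + (-4)²) = √(42.2462) ≈ 6.4997,  v_1 = u/||u|| ≈ (0, 0.7882, -0.6154) (||v_1|| = 1).

λ_1 = 6.5616,  λ_2 = 4,  λ_3 = 2.4384;  v_1 ≈ (0, 0.7882, -0.6154)


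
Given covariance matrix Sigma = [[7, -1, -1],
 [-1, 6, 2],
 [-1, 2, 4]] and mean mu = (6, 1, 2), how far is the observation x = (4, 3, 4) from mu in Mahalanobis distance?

Step 1 — centre the observation: (x - mu) = (-2, 2, 2).

Step 2 — invert Sigma (cofactor / det for 3×3, or solve directly):
  Sigma^{-1} = [[0.1493, 0.0149, 0.0299],
 [0.0149, 0.2015, -0.097],
 [0.0299, -0.097, 0.306]].

Step 3 — form the quadratic (x - mu)^T · Sigma^{-1} · (x - mu):
  Sigma^{-1} · (x - mu) = (-0.209, 0.1791, 0.3582).
  (x - mu)^T · [Sigma^{-1} · (x - mu)] = (-2)·(-0.209) + (2)·(0.1791) + (2)·(0.3582) = 1.4925.

Step 4 — take square root: d = √(1.4925) ≈ 1.2217.

d(x, mu) = √(1.4925) ≈ 1.2217


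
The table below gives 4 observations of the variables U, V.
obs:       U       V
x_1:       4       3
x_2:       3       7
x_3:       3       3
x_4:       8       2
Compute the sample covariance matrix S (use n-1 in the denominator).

Step 1 — column means:
  mean(U) = (4 + 3 + 3 + 8) / 4 = 18/4 = 4.5
  mean(V) = (3 + 7 + 3 + 2) / 4 = 15/4 = 3.75

Step 2 — sample covariance S[i,j] = (1/(n-1)) · Σ_k (x_{k,i} - mean_i) · (x_{k,j} - mean_j), with n-1 = 3.
  S[U,U] = ((-0.5)·(-0.5) + (-1.5)·(-1.5) + (-1.5)·(-1.5) + (3.5)·(3.5)) / 3 = 17/3 = 5.6667
  S[U,V] = ((-0.5)·(-0.75) + (-1.5)·(3.25) + (-1.5)·(-0.75) + (3.5)·(-1.75)) / 3 = -9.5/3 = -3.1667
  S[V,V] = ((-0.75)·(-0.75) + (3.25)·(3.25) + (-0.75)·(-0.75) + (-1.75)·(-1.75)) / 3 = 14.75/3 = 4.9167

S is symmetric (S[j,i] = S[i,j]). Assembling:

S = [[5.6667, -3.1667],
 [-3.1667, 4.9167]]


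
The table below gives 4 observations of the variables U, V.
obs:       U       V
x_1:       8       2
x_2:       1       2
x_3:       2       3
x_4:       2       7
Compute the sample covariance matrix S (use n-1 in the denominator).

Step 1 — column means:
  mean(U) = (8 + 1 + 2 + 2) / 4 = 13/4 = 3.25
  mean(V) = (2 + 2 + 3 + 7) / 4 = 14/4 = 3.5

Step 2 — sample covariance S[i,j] = (1/(n-1)) · Σ_k (x_{k,i} - mean_i) · (x_{k,j} - mean_j), with n-1 = 3.
  S[U,U] = ((4.75)·(4.75) + (-2.25)·(-2.25) + (-1.25)·(-1.25) + (-1.25)·(-1.25)) / 3 = 30.75/3 = 10.25
  S[U,V] = ((4.75)·(-1.5) + (-2.25)·(-1.5) + (-1.25)·(-0.5) + (-1.25)·(3.5)) / 3 = -7.5/3 = -2.5
  S[V,V] = ((-1.5)·(-1.5) + (-1.5)·(-1.5) + (-0.5)·(-0.5) + (3.5)·(3.5)) / 3 = 17/3 = 5.6667

S is symmetric (S[j,i] = S[i,j]). Assembling:

S = [[10.25, -2.5],
 [-2.5, 5.6667]]


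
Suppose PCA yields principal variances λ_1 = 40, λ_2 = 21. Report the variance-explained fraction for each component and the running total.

Step 1 — total variance = trace(Sigma) = Σ λ_i = 40 + 21 = 61.

Step 2 — fraction explained by component i = λ_i / Σ λ:
  PC1: 40/61 = 0.6557
  PC2: 21/61 = 0.3443

Step 3 — cumulative fraction after k components = (λ_1 + ... + λ_k) / Σ λ:
  k = 1: 40/61 = 0.6557
  k = 2: (40 + 21)/61 = 61/61 = 1

Summary (fraction, with percent):

explained: PC1 0.6557 (65.57%), PC2 0.3443 (34.43%);  cumulative: 0.6557, 1


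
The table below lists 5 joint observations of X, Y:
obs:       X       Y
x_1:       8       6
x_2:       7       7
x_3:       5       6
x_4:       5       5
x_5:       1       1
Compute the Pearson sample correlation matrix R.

Step 1 — column means:
  mean(X) = (8 + 7 + 5 + 5 + 1) / 5 = 26/5 = 5.2
  mean(Y) = (6 + 7 + 6 + 5 + 1) / 5 = 25/5 = 5

Step 2 — sample variances and covariances s[i,j] = (1/(n-1)) · Σ_k (x_{k,i} - mean_i) · (x_{k,j} - mean_j), with n-1 = 4:
  s[X,X] = ((2.8)·(2.8) + (1.8)·(1.8) + (-0.2)·(-0.2) + (-0.2)·(-0.2) + (-4.2)·(-4.2)) / 4 = 28.8/4 = 7.2
  s[X,Y] = ((2.8)·(1) + (1.8)·(2) + (-0.2)·(1) + (-0.2)·(0) + (-4.2)·(-4)) / 4 = 23/4 = 5.75
  s[Y,Y] = ((1)·(1) + (2)·(2) + (1)·(1) + (0)·(0) + (-4)·(-4)) / 4 = 22/4 = 5.5
  Sample standard deviations s_i = √(s[i,i]):
  s(X) = √(7.2) = 2.6833
  s(Y) = √(5.5) = 2.3452

Step 3 — r_{ij} = s_{ij} / (s_i · s_j):
  r[X,X] = 1 (diagonal).
  r[X,Y] = 5.75 / (2.6833 · 2.3452) = 5.75 / 6.2929 = 0.9137
  r[Y,Y] = 1 (diagonal).

R is symmetric with unit diagonal. Assembling:

R = [[1, 0.9137],
 [0.9137, 1]]


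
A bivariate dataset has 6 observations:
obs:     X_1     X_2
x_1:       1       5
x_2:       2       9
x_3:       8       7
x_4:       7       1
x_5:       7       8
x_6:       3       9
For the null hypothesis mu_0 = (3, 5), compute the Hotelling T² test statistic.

Step 1 — sample mean vector:
  mean(X_1) = (1 + 2 + 8 + 7 + 7 + 3) / 6 = 28/6 = 4.6667
  mean(X_2) = (5 + 9 + 7 + 1 + 8 + 9) / 6 = 39/6 = 6.5
  x̄ = (4.6667, 6.5),  deviation x̄ - mu_0 = (4.6667, 6.5) - (3, 5) = (1.6667, 1.5).

Step 2 — sample covariance matrix, S[i,j] = (1/(n-1)) · Σ_k (x_{k,i} - mean_i) · (x_{k,j} - mean_j), divisor n-1 = 5:
  S[X_1,X_1] = ((-3.6667)·(-3.6667) + (-2.6667)·(-2.6667) + (3.3333)·(3.3333) + (2.3333)·(2.3333) + (2.3333)·(2.3333) + (-1.6667)·(-1.6667)) / 5 = 45.3333/5 = 9.0667
  S[X_1,X_2] = ((-3.6667)·(-1.5) + (-2.6667)·(2.5) + (3.3333)·(0.5) + (2.3333)·(-5.5) + (2.3333)·(1.5) + (-1.6667)·(2.5)) / 5 = -13/5 = -2.6
  S[X_2,X_2] = ((-1.5)·(-1.5) + (2.5)·(2.5) + (0.5)·(0.5) + (-5.5)·(-5.5) + (1.5)·(1.5) + (2.5)·(2.5)) / 5 = 47.5/5 = 9.5
  S = [[9.0667, -2.6],
 [-2.6, 9.5]].

Step 3 — invert S. det(S) = 9.0667·9.5 - (-2.6)² = 79.3733.
  S^{-1} = (1/det) · [[d, -b], [-b, a]] = [[0.1197, 0.0328],
 [0.0328, 0.1142]].

Step 4 — quadratic form (x̄ - mu_0)^T · S^{-1} · (x̄ - mu_0):
  S^{-1} · (x̄ - mu_0) = (0.2486, 0.2259),
  (x̄ - mu_0)^T · [...] = (1.6667)·(0.2486) + (1.5)·(0.2259) = 0.7533.

Step 5 — scale by n: T² = 6 · 0.7533 = 4.5196.

T² ≈ 4.5196


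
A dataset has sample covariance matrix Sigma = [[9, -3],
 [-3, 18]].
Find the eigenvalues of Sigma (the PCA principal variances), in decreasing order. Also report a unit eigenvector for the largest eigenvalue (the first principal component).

Step 1 — characteristic polynomial of 2×2 Sigma:
  det(Sigma - λI) = λ² - trace · λ + det = 0.
  trace = 9 + 18 = 27, det = 9·18 - (-3)² = 153.
Step 2 — discriminant:
  Δ = trace² - 4·det = 729 - 612 = 117.
Step 3 — eigenvalues:
  λ = (trace ± √Δ)/2 = (27 ± 10.8167)/2,
  λ_1 = 18.9083,  λ_2 = 8.0917.

Step 4 — unit eigenvector for λ_1: solve (Sigma - λ_1 I)v = 0. First row:
  (9 - 18.9083)·v_x + (-3)·v_y = 0, i.e. (-9.9083)·v_x + (-3)·v_y = 0,
  so v ∝ (b, λ_1 - a) = (-3, 9.9083); multiply by -1 so the first entry is positive: u = (3, -9.9083).
  ||u|| = √((3)² + (-9.9083)²) = √(107.1749) ≈ 10.3525,
  v_1 = u/||u|| ≈ (0.2898, -0.9571) (||v_1|| = 1).

λ_1 = 18.9083,  λ_2 = 8.0917;  v_1 ≈ (0.2898, -0.9571)


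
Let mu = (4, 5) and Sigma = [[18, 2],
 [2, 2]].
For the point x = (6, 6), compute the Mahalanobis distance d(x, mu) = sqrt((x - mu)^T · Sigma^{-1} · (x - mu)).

Step 1 — centre the observation: (x - mu) = (2, 1).

Step 2 — invert Sigma. det(Sigma) = 18·2 - (2)² = 32.
  Sigma^{-1} = (1/det) · [[d, -b], [-b, a]] = [[0.0625, -0.0625],
 [-0.0625, 0.5625]].

Step 3 — form the quadratic (x - mu)^T · Sigma^{-1} · (x - mu):
  Sigma^{-1} · (x - mu) = (0.0625, 0.4375).
  (x - mu)^T · [Sigma^{-1} · (x - mu)] = (2)·(0.0625) + (1)·(0.4375) = 0.5625.

Step 4 — take square root: d = √(0.5625) ≈ 0.75.

d(x, mu) = √(0.5625) ≈ 0.75


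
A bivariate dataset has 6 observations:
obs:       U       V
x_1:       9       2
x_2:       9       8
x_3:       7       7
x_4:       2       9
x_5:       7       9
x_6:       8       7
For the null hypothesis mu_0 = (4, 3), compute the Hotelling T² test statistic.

Step 1 — sample mean vector:
  mean(U) = (9 + 9 + 7 + 2 + 7 + 8) / 6 = 42/6 = 7
  mean(V) = (2 + 8 + 7 + 9 + 9 + 7) / 6 = 42/6 = 7
  x̄ = (7, 7),  deviation x̄ - mu_0 = (7, 7) - (4, 3) = (3, 4).

Step 2 — sample covariance matrix, S[i,j] = (1/(n-1)) · Σ_k (x_{k,i} - mean_i) · (x_{k,j} - mean_j), divisor n-1 = 5:
  S[U,U] = ((2)·(2) + (2)·(2) + (0)·(0) + (-5)·(-5) + (0)·(0) + (1)·(1)) / 5 = 34/5 = 6.8
  S[U,V] = ((2)·(-5) + (2)·(1) + (0)·(0) + (-5)·(2) + (0)·(2) + (1)·(0)) / 5 = -18/5 = -3.6
  S[V,V] = ((-5)·(-5) + (1)·(1) + (0)·(0) + (2)·(2) + (2)·(2) + (0)·(0)) / 5 = 34/5 = 6.8
  S = [[6.8, -3.6],
 [-3.6, 6.8]].

Step 3 — invert S. det(S) = 6.8·6.8 - (-3.6)² = 33.28.
  S^{-1} = (1/det) · [[d, -b], [-b, a]] = [[0.2043, 0.1082],
 [0.1082, 0.2043]].

Step 4 — quadratic form (x̄ - mu_0)^T · S^{-1} · (x̄ - mu_0):
  S^{-1} · (x̄ - mu_0) = (1.0457, 1.1418),
  (x̄ - mu_0)^T · [...] = (3)·(1.0457) + (4)·(1.1418) = 7.7043.

Step 5 — scale by n: T² = 6 · 7.7043 = 46.226.

T² ≈ 46.226


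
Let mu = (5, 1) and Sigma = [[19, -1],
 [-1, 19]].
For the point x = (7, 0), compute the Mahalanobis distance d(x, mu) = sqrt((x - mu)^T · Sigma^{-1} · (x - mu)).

Step 1 — centre the observation: (x - mu) = (2, -1).

Step 2 — invert Sigma. det(Sigma) = 19·19 - (-1)² = 360.
  Sigma^{-1} = (1/det) · [[d, -b], [-b, a]] = [[0.0528, 0.0028],
 [0.0028, 0.0528]].

Step 3 — form the quadratic (x - mu)^T · Sigma^{-1} · (x - mu):
  Sigma^{-1} · (x - mu) = (0.1028, -0.0472).
  (x - mu)^T · [Sigma^{-1} · (x - mu)] = (2)·(0.1028) + (-1)·(-0.0472) = 0.2528.

Step 4 — take square root: d = √(0.2528) ≈ 0.5028.

d(x, mu) = √(0.2528) ≈ 0.5028


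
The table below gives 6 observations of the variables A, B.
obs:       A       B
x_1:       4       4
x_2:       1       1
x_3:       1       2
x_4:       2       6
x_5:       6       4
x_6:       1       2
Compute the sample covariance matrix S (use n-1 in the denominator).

Step 1 — column means:
  mean(A) = (4 + 1 + 1 + 2 + 6 + 1) / 6 = 15/6 = 2.5
  mean(B) = (4 + 1 + 2 + 6 + 4 + 2) / 6 = 19/6 = 3.1667

Step 2 — sample covariance S[i,j] = (1/(n-1)) · Σ_k (x_{k,i} - mean_i) · (x_{k,j} - mean_j), with n-1 = 5.
  S[A,A] = ((1.5)·(1.5) + (-1.5)·(-1.5) + (-1.5)·(-1.5) + (-0.5)·(-0.5) + (3.5)·(3.5) + (-1.5)·(-1.5)) / 5 = 21.5/5 = 4.3
  S[A,B] = ((1.5)·(0.8333) + (-1.5)·(-2.1667) + (-1.5)·(-1.1667) + (-0.5)·(2.8333) + (3.5)·(0.8333) + (-1.5)·(-1.1667)) / 5 = 9.5/5 = 1.9
  S[B,B] = ((0.8333)·(0.8333) + (-2.1667)·(-2.1667) + (-1.1667)·(-1.1667) + (2.8333)·(2.8333) + (0.8333)·(0.8333) + (-1.1667)·(-1.1667)) / 5 = 16.8333/5 = 3.3667

S is symmetric (S[j,i] = S[i,j]). Assembling:

S = [[4.3, 1.9],
 [1.9, 3.3667]]


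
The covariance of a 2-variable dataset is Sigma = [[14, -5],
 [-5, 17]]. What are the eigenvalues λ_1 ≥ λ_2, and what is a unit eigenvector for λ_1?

Step 1 — characteristic polynomial of 2×2 Sigma:
  det(Sigma - λI) = λ² - trace · λ + det = 0.
  trace = 14 + 17 = 31, det = 14·17 - (-5)² = 213.
Step 2 — discriminant:
  Δ = trace² - 4·det = 961 - 852 = 109.
Step 3 — eigenvalues:
  λ = (trace ± √Δ)/2 = (31 ± 10.4403)/2,
  λ_1 = 20.7202,  λ_2 = 10.2798.

Step 4 — unit eigenvector for λ_1: solve (Sigma - λ_1 I)v = 0. First row:
  (14 - 20.7202)·v_x + (-5)·v_y = 0, i.e. (-6.7202)·v_x + (-5)·v_y = 0,
  so v ∝ (b, λ_1 - a) = (-5, 6.7202); multiply by -1 so the first entry is positive: u = (5, -6.7202).
  ||u|| = √((5)² + (-6.7202)²) = √(70.1605) ≈ 8.3762,
  v_1 = u/||u|| ≈ (0.5969, -0.8023) (||v_1|| = 1).

λ_1 = 20.7202,  λ_2 = 10.2798;  v_1 ≈ (0.5969, -0.8023)


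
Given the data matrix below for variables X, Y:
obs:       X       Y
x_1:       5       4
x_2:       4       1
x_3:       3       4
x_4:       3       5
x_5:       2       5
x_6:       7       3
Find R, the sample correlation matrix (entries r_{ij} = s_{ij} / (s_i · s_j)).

Step 1 — column means:
  mean(X) = (5 + 4 + 3 + 3 + 2 + 7) / 6 = 24/6 = 4
  mean(Y) = (4 + 1 + 4 + 5 + 5 + 3) / 6 = 22/6 = 3.6667

Step 2 — sample variances and covariances s[i,j] = (1/(n-1)) · Σ_k (x_{k,i} - mean_i) · (x_{k,j} - mean_j), with n-1 = 5:
  s[X,X] = ((1)·(1) + (0)·(0) + (-1)·(-1) + (-1)·(-1) + (-2)·(-2) + (3)·(3)) / 5 = 16/5 = 3.2
  s[X,Y] = ((1)·(0.3333) + (0)·(-2.6667) + (-1)·(0.3333) + (-1)·(1.3333) + (-2)·(1.3333) + (3)·(-0.6667)) / 5 = -6/5 = -1.2
  s[Y,Y] = ((0.3333)·(0.3333) + (-2.6667)·(-2.6667) + (0.3333)·(0.3333) + (1.3333)·(1.3333) + (1.3333)·(1.3333) + (-0.6667)·(-0.6667)) / 5 = 11.3333/5 = 2.2667
  Sample standard deviations s_i = √(s[i,i]):
  s(X) = √(3.2) = 1.7889
  s(Y) = √(2.2667) = 1.5055

Step 3 — r_{ij} = s_{ij} / (s_i · s_j):
  r[X,X] = 1 (diagonal).
  r[X,Y] = -1.2 / (1.7889 · 1.5055) = -1.2 / 2.6932 = -0.4456
  r[Y,Y] = 1 (diagonal).

R is symmetric with unit diagonal. Assembling:

R = [[1, -0.4456],
 [-0.4456, 1]]


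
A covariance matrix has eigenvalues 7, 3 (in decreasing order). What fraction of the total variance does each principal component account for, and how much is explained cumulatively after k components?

Step 1 — total variance = trace(Sigma) = Σ λ_i = 7 + 3 = 10.

Step 2 — fraction explained by component i = λ_i / Σ λ:
  PC1: 7/10 = 0.7
  PC2: 3/10 = 0.3

Step 3 — cumulative fraction after k components = (λ_1 + ... + λ_k) / Σ λ:
  k = 1: 7/10 = 0.7
  k = 2: (7 + 3)/10 = 10/10 = 1

Summary (fraction, with percent):

explained: PC1 0.7 (70%), PC2 0.3 (30%);  cumulative: 0.7, 1


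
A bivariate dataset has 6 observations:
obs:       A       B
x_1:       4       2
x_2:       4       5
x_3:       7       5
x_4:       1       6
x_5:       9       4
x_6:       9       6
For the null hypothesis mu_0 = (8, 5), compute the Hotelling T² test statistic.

Step 1 — sample mean vector:
  mean(A) = (4 + 4 + 7 + 1 + 9 + 9) / 6 = 34/6 = 5.6667
  mean(B) = (2 + 5 + 5 + 6 + 4 + 6) / 6 = 28/6 = 4.6667
  x̄ = (5.6667, 4.6667),  deviation x̄ - mu_0 = (5.6667, 4.6667) - (8, 5) = (-2.3333, -0.3333).

Step 2 — sample covariance matrix, S[i,j] = (1/(n-1)) · Σ_k (x_{k,i} - mean_i) · (x_{k,j} - mean_j), divisor n-1 = 5:
  S[A,A] = ((-1.6667)·(-1.6667) + (-1.6667)·(-1.6667) + (1.3333)·(1.3333) + (-4.6667)·(-4.6667) + (3.3333)·(3.3333) + (3.3333)·(3.3333)) / 5 = 51.3333/5 = 10.2667
  S[A,B] = ((-1.6667)·(-2.6667) + (-1.6667)·(0.3333) + (1.3333)·(0.3333) + (-4.6667)·(1.3333) + (3.3333)·(-0.6667) + (3.3333)·(1.3333)) / 5 = 0.3333/5 = 0.0667
  S[B,B] = ((-2.6667)·(-2.6667) + (0.3333)·(0.3333) + (0.3333)·(0.3333) + (1.3333)·(1.3333) + (-0.6667)·(-0.6667) + (1.3333)·(1.3333)) / 5 = 11.3333/5 = 2.2667
  S = [[10.2667, 0.0667],
 [0.0667, 2.2667]].

Step 3 — invert S. det(S) = 10.2667·2.2667 - (0.0667)² = 23.2667.
  S^{-1} = (1/det) · [[d, -b], [-b, a]] = [[0.0974, -0.0029],
 [-0.0029, 0.4413]].

Step 4 — quadratic form (x̄ - mu_0)^T · S^{-1} · (x̄ - mu_0):
  S^{-1} · (x̄ - mu_0) = (-0.2264, -0.1404),
  (x̄ - mu_0)^T · [...] = (-2.3333)·(-0.2264) + (-0.3333)·(-0.1404) = 0.575.

Step 5 — scale by n: T² = 6 · 0.575 = 3.4499.

T² ≈ 3.4499


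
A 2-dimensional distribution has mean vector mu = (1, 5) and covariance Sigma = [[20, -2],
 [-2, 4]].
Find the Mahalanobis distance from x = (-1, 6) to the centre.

Step 1 — centre the observation: (x - mu) = (-2, 1).

Step 2 — invert Sigma. det(Sigma) = 20·4 - (-2)² = 76.
  Sigma^{-1} = (1/det) · [[d, -b], [-b, a]] = [[0.0526, 0.0263],
 [0.0263, 0.2632]].

Step 3 — form the quadratic (x - mu)^T · Sigma^{-1} · (x - mu):
  Sigma^{-1} · (x - mu) = (-0.0789, 0.2105).
  (x - mu)^T · [Sigma^{-1} · (x - mu)] = (-2)·(-0.0789) + (1)·(0.2105) = 0.3684.

Step 4 — take square root: d = √(0.3684) ≈ 0.607.

d(x, mu) = √(0.3684) ≈ 0.607


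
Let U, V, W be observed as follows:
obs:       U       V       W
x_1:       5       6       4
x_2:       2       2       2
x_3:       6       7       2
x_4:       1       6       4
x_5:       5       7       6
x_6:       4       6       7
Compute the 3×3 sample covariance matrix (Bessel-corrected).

Step 1 — column means:
  mean(U) = (5 + 2 + 6 + 1 + 5 + 4) / 6 = 23/6 = 3.8333
  mean(V) = (6 + 2 + 7 + 6 + 7 + 6) / 6 = 34/6 = 5.6667
  mean(W) = (4 + 2 + 2 + 4 + 6 + 7) / 6 = 25/6 = 4.1667

Step 2 — sample covariance S[i,j] = (1/(n-1)) · Σ_k (x_{k,i} - mean_i) · (x_{k,j} - mean_j), with n-1 = 5.
  S[U,U] = ((1.1667)·(1.1667) + (-1.8333)·(-1.8333) + (2.1667)·(2.1667) + (-2.8333)·(-2.8333) + (1.1667)·(1.1667) + (0.1667)·(0.1667)) / 5 = 18.8333/5 = 3.7667
  S[U,V] = ((1.1667)·(0.3333) + (-1.8333)·(-3.6667) + (2.1667)·(1.3333) + (-2.8333)·(0.3333) + (1.1667)·(1.3333) + (0.1667)·(0.3333)) / 5 = 10.6667/5 = 2.1333
  S[U,W] = ((1.1667)·(-0.1667) + (-1.8333)·(-2.1667) + (2.1667)·(-2.1667) + (-2.8333)·(-0.1667) + (1.1667)·(1.8333) + (0.1667)·(2.8333)) / 5 = 2.1667/5 = 0.4333
  S[V,V] = ((0.3333)·(0.3333) + (-3.6667)·(-3.6667) + (1.3333)·(1.3333) + (0.3333)·(0.3333) + (1.3333)·(1.3333) + (0.3333)·(0.3333)) / 5 = 17.3333/5 = 3.4667
  S[V,W] = ((0.3333)·(-0.1667) + (-3.6667)·(-2.1667) + (1.3333)·(-2.1667) + (0.3333)·(-0.1667) + (1.3333)·(1.8333) + (0.3333)·(2.8333)) / 5 = 8.3333/5 = 1.6667
  S[W,W] = ((-0.1667)·(-0.1667) + (-2.1667)·(-2.1667) + (-2.1667)·(-2.1667) + (-0.1667)·(-0.1667) + (1.8333)·(1.8333) + (2.8333)·(2.8333)) / 5 = 20.8333/5 = 4.1667

S is symmetric (S[j,i] = S[i,j]). Assembling:

S = [[3.7667, 2.1333, 0.4333],
 [2.1333, 3.4667, 1.6667],
 [0.4333, 1.6667, 4.1667]]


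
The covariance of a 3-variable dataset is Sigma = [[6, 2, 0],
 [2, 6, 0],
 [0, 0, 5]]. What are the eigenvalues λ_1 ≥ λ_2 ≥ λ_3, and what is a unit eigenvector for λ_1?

Step 1 — characteristic polynomial p(λ) = det(λI - Sigma) = λ³ - tr·λ² + c_1·λ - det, where tr = trace, c_1 = sum of the principal 2×2 minors, det = det(Sigma):
  tr = 6 + 6 + 5 = 17,
  c_1 = (6·6 - (2)²) + (6·5 - (0)²) + (6·5 - (0)²) = 32 + 30 + 30 = 92,
  det = 6·(6·5 - (0)²) - (2)·((2)·5 - (0)·(0)) + (0)·((2)·(0) - 6·(0)) = 6·(30) - (2)·(10) + (0)·(0) = 160.
  So p(λ) = λ³ - 17λ² + 92λ - 160.
Step 2 — look for an integer root (rational root theorem: any rational root is an integer divisor of 160). Testing λ = 4:
  p(4) = 64 - 272 + 368 - 160 = 0  ✓
  Dividing out (λ - 4): p(λ) = (λ - 4)(λ² - 13λ + 40).
Step 3 — remaining eigenvalues from the quadratic λ² - 13λ + 40 = 0:
  Δ = 13² - 4·40 = 169 - 160 = 9,  λ = (13 ± √9)/2 = (13 ± 3)/2 = 8 or 5.
  Sorted: λ_1 = 8,  λ_2 = 5,  λ_3 = 4  (check: sum = 17 = tr ✓).

Step 4 — unit eigenvector for λ_1 = 8: v spans the null space of (Sigma - λ_1 I), whose rows are
  r_1 = (-2, 2, 0),  r_2 = (2, -2, 0),  r_3 = (0, 0, -3).
  v is orthogonal to every row, so take v ∝ r_1 × r_3 = ((2)·(-3) - (0)·(0), (0)·(0) - (-2)·(-3), (-2)·(0) - (2)·(0)) = (-6, -6, 0).
  Rescale (divide by 6; multiply by -1 so the first nonzero entry is positive): u = (1, 1, 0).
  ||u|| = √((1)² + (1)² + (0)²) = √(2) ≈ 1.4142,  v_1 = u/||u|| ≈ (0.7071, 0.7071, 0) (||v_1|| = 1).

λ_1 = 8,  λ_2 = 5,  λ_3 = 4;  v_1 ≈ (0.7071, 0.7071, 0)


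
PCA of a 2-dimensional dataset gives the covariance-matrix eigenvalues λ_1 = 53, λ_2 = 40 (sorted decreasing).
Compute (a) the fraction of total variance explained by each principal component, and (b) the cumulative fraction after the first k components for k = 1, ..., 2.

Step 1 — total variance = trace(Sigma) = Σ λ_i = 53 + 40 = 93.

Step 2 — fraction explained by component i = λ_i / Σ λ:
  PC1: 53/93 = 0.5699
  PC2: 40/93 = 0.4301

Step 3 — cumulative fraction after k components = (λ_1 + ... + λ_k) / Σ λ:
  k = 1: 53/93 = 0.5699
  k = 2: (53 + 40)/93 = 93/93 = 1

Summary (fraction, with percent):

explained: PC1 0.5699 (56.99%), PC2 0.4301 (43.01%);  cumulative: 0.5699, 1


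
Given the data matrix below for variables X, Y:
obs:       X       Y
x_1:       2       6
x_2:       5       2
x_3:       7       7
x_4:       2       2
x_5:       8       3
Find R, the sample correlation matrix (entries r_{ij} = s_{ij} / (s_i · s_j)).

Step 1 — column means:
  mean(X) = (2 + 5 + 7 + 2 + 8) / 5 = 24/5 = 4.8
  mean(Y) = (6 + 2 + 7 + 2 + 3) / 5 = 20/5 = 4

Step 2 — sample variances and covariances s[i,j] = (1/(n-1)) · Σ_k (x_{k,i} - mean_i) · (x_{k,j} - mean_j), with n-1 = 4:
  s[X,X] = ((-2.8)·(-2.8) + (0.2)·(0.2) + (2.2)·(2.2) + (-2.8)·(-2.8) + (3.2)·(3.2)) / 4 = 30.8/4 = 7.7
  s[X,Y] = ((-2.8)·(2) + (0.2)·(-2) + (2.2)·(3) + (-2.8)·(-2) + (3.2)·(-1)) / 4 = 3/4 = 0.75
  s[Y,Y] = ((2)·(2) + (-2)·(-2) + (3)·(3) + (-2)·(-2) + (-1)·(-1)) / 4 = 22/4 = 5.5
  Sample standard deviations s_i = √(s[i,i]):
  s(X) = √(7.7) = 2.7749
  s(Y) = √(5.5) = 2.3452

Step 3 — r_{ij} = s_{ij} / (s_i · s_j):
  r[X,X] = 1 (diagonal).
  r[X,Y] = 0.75 / (2.7749 · 2.3452) = 0.75 / 6.5077 = 0.1152
  r[Y,Y] = 1 (diagonal).

R is symmetric with unit diagonal. Assembling:

R = [[1, 0.1152],
 [0.1152, 1]]
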